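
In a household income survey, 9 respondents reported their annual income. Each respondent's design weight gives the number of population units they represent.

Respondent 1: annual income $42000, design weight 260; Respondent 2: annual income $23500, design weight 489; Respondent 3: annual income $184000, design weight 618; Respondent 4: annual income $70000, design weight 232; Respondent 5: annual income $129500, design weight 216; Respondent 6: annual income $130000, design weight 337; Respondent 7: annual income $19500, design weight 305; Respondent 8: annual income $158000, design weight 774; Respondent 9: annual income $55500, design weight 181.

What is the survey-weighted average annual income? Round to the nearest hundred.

106200

Weighted sum = 42000×260 + 23500×489 + 184000×618 + 70000×232 + 129500×216 + 130000×337 + 19500×305 + 158000×774 + 55500×181
  = 10920000 + 11491500 + 113712000 + 16240000 + 27972000 + 43810000 + 5947500 + 122292000 + 10045500 = 362430500
Sum of weights = 3412
Weighted mean = 362430500 / 3412 = 106222.3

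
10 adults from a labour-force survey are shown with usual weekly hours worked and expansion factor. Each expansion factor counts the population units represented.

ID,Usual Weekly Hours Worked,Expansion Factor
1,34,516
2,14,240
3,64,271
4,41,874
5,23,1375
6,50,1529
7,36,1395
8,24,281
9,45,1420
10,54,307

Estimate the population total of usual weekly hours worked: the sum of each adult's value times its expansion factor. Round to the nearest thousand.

320000

Weighted total = 34×516 + 14×240 + 64×271 + 41×874 + 23×1375 + 50×1529 + 36×1395 + 24×281 + 45×1420 + 54×307
  = 17544 + 3360 + 17344 + 35834 + 31625 + 76450 + 50220 + 6744 + 63900 + 16578 = 319599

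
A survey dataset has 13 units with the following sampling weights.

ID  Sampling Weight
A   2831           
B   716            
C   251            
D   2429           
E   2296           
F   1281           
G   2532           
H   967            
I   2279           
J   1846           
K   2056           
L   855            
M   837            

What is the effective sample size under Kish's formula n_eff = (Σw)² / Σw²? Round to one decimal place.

Σ wᵢ = 21176
Σ wᵢ² = 43009236
n_eff = 21176² / 43009236 = 448422976 / 43009236 = 10.426202

10.4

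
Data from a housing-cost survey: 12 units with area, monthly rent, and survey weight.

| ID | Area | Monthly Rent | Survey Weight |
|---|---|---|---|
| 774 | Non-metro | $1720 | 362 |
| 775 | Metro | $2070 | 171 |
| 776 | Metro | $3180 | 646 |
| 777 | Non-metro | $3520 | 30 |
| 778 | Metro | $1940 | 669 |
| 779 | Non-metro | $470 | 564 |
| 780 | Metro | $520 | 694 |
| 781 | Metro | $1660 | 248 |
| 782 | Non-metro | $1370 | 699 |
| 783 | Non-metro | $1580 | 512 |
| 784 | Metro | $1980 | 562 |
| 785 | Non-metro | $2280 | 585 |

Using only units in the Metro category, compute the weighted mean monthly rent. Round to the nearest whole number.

1870

Metro rows: 775, 776, 778, 780, 781, 784
Weighted sum = 2070×171 + 3180×646 + 1940×669 + 520×694 + 1660×248 + 1980×562
  = 5591430
Sum of weights = 171 + 646 + 669 + 694 + 248 + 562 = 2990
Weighted mean = 5591430 / 2990 = 1870.0435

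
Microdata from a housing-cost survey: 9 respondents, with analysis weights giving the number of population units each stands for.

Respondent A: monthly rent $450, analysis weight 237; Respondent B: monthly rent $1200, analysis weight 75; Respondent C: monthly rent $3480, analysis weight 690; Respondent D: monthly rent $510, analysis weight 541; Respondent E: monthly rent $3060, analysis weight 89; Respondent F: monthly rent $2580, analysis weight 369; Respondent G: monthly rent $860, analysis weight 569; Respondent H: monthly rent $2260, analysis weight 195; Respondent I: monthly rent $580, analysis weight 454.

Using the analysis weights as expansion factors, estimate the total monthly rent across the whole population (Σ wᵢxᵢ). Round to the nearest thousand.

5291000

Weighted total = 450×237 + 1200×75 + 3480×690 + 510×541 + 3060×89 + 2580×369 + 860×569 + 2260×195 + 580×454
  = 106650 + 90000 + 2401200 + 275910 + 272340 + 952020 + 489340 + 440700 + 263320 = 5291480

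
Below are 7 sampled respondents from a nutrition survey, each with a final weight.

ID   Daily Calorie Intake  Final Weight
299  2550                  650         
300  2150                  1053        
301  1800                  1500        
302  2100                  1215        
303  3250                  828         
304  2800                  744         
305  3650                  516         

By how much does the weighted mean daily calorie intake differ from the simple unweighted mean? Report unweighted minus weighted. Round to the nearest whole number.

Unweighted sum = 2550 + 2150 + 1800 + 2100 + 3250 + 2800 + 3650 = 18300
Unweighted mean = 18300 / 7 = 2614.2857
Weighted sum = 2550×650 + 2150×1053 + 1800×1500 + 2100×1215 + 3250×828 + 2800×744 + 3650×516
  = 15830550
Sum of weights = 650 + 1053 + 1500 + 1215 + 828 + 744 + 516 = 6506
Weighted mean = 15830550 / 6506 = 2433.2232
Difference (unweighted minus weighted) = 181.06254

181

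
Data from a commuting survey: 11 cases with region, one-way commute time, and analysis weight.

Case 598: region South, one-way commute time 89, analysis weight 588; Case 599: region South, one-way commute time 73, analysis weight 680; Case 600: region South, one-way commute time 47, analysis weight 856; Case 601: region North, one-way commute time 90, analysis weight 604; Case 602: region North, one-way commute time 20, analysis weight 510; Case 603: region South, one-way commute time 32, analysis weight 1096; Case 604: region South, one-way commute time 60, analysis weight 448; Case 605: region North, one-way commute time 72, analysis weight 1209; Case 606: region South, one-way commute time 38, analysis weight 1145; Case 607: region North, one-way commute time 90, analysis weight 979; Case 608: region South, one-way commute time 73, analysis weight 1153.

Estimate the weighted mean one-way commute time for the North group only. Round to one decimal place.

North rows: 601, 602, 605, 607
Weighted sum = 90×604 + 20×510 + 72×1209 + 90×979
  = 54360 + 10200 + 87048 + 88110 = 239718
Sum of weights = 604 + 510 + 1209 + 979 = 3302
Weighted mean = 239718 / 3302 = 72.59782

72.6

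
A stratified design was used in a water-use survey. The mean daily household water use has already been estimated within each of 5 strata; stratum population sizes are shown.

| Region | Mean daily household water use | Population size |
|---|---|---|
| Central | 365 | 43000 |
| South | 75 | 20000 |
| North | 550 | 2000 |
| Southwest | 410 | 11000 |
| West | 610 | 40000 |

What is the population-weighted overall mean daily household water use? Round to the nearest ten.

Σ Nₕ·x̄ₕ = 47205000
Σ Nₕ = 43000 + 20000 + 2000 + 11000 + 40000 = 116000
Overall mean = 47205000 / 116000 = 406.93966

410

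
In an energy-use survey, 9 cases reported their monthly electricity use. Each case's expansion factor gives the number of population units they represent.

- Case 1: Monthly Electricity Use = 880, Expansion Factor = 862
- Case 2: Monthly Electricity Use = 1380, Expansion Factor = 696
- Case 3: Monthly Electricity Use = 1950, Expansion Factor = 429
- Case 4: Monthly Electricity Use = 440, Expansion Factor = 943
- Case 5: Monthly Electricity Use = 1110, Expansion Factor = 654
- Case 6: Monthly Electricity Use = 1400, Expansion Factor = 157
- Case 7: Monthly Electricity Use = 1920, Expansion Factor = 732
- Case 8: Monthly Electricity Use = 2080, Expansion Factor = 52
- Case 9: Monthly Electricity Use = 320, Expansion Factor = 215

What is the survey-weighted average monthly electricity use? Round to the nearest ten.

1160

Weighted sum = 880×862 + 1380×696 + 1950×429 + 440×943 + 1110×654 + 1400×157 + 1920×732 + 2080×52 + 320×215
  = 758560 + 960480 + 836550 + 414920 + 725940 + 219800 + 1405440 + 108160 + 68800 = 5498650
Sum of weights = 862 + 696 + 429 + 943 + 654 + 157 + 732 + 52 + 215 = 4740
Weighted mean = 5498650 / 4740 = 1160.0527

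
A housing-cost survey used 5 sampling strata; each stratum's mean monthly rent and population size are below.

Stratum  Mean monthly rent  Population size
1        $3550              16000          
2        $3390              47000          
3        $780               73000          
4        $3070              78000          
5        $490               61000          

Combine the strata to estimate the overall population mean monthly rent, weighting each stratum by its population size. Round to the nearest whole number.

Σ Nₕ·x̄ₕ = 3550×16000 + 3390×47000 + 780×73000 + 3070×78000 + 490×61000
  = 542420000
Σ Nₕ = 16000 + 47000 + 73000 + 78000 + 61000 = 275000
Overall mean = 542420000 / 275000 = 1972.4364

1972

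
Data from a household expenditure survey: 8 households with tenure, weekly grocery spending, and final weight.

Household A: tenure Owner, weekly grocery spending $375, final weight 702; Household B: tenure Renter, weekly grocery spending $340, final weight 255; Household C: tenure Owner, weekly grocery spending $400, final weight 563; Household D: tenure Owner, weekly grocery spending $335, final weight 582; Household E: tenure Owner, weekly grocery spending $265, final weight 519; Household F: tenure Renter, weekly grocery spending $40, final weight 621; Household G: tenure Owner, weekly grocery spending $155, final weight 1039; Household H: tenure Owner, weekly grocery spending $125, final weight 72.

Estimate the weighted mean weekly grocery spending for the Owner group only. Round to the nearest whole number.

Owner rows: A, C, D, E, G, H
Weighted sum = 375×702 + 400×563 + 335×582 + 265×519 + 155×1039 + 125×72
  = 991000
Sum of weights = 702 + 563 + 582 + 519 + 1039 + 72 = 3477
Weighted mean = 991000 / 3477 = 285.01582

285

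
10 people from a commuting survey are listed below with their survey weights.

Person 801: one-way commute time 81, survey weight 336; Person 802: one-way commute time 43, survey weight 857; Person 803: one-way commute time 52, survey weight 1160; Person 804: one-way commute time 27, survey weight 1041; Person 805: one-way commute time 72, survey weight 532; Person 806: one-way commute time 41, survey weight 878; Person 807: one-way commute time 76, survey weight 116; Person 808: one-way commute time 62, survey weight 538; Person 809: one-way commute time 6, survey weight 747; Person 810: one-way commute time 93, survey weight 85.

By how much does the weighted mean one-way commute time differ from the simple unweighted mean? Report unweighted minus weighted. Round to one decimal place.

Unweighted sum = 81 + 43 + 52 + 27 + 72 + 41 + 76 + 62 + 6 + 93 = 553
Unweighted mean = 553 / 10 = 55.3
Weighted sum = 81×336 + 43×857 + 52×1160 + 27×1041 + 72×532 + 41×878 + 76×116 + 62×538 + 6×747 + 93×85
  = 281355
Sum of weights = 336 + 857 + 1160 + 1041 + 532 + 878 + 116 + 538 + 747 + 85 = 6290
Weighted mean = 281355 / 6290 = 44.730525
Difference (unweighted minus weighted) = 10.569475

10.6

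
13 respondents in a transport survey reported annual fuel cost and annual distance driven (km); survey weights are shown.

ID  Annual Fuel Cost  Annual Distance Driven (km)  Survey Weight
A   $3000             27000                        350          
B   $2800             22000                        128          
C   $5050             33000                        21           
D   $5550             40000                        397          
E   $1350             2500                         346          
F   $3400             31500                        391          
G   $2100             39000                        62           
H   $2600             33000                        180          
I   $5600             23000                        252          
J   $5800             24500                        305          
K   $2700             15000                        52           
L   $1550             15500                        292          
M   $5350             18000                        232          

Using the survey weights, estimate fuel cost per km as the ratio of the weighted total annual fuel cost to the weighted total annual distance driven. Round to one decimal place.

0.2

Σ wᵢ·y = 11126900
Σ wᵢ·x = 73129000
Ratio = 11126900 / 73129000 = 0.15215441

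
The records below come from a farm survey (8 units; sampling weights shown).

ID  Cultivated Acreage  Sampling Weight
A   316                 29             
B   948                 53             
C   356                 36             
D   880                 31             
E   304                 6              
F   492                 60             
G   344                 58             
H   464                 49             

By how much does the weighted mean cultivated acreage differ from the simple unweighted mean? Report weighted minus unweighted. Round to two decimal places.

25.93

Unweighted sum = 316 + 948 + 356 + 880 + 304 + 492 + 344 + 464 = 4104
Unweighted mean = 4104 / 8 = 513
Weighted sum = 316×29 + 948×53 + 356×36 + 880×31 + 304×6 + 492×60 + 344×58 + 464×49
  = 173536
Sum of weights = 29 + 53 + 36 + 31 + 6 + 60 + 58 + 49 = 322
Weighted mean = 173536 / 322 = 538.93168
Difference (weighted minus unweighted) = 25.931677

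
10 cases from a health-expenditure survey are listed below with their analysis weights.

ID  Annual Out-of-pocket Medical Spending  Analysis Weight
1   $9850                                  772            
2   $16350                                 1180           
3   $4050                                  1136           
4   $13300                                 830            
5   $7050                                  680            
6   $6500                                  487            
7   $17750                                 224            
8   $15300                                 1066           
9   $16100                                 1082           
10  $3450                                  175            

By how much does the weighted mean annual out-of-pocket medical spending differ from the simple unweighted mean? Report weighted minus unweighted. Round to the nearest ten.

670

Unweighted sum = 9850 + 16350 + 4050 + 13300 + 7050 + 6500 + 17750 + 15300 + 16100 + 3450 = 109700
Unweighted mean = 109700 / 10 = 10970
Weighted sum = 9850×772 + 16350×1180 + 4050×1136 + 13300×830 + 7050×680 + 6500×487 + 17750×224 + 15300×1066 + 16100×1082 + 3450×175
  = 7604200 + 19293000 + 4600800 + 11039000 + 4794000 + 3165500 + 3976000 + 16309800 + 17420200 + 603750 = 88806250
Sum of weights = 772 + 1180 + 1136 + 830 + 680 + 487 + 224 + 1066 + 1082 + 175 = 7632
Weighted mean = 88806250 / 7632 = 11636.039
Difference (weighted minus unweighted) = 666.03905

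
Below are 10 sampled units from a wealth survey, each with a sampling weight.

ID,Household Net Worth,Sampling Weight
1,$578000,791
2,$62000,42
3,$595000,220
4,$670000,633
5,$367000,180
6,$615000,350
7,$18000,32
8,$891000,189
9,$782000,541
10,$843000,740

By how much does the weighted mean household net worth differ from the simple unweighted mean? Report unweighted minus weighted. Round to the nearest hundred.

Unweighted sum = 578000 + 62000 + 595000 + 670000 + 367000 + 615000 + 18000 + 891000 + 782000 + 843000 = 5421000
Unweighted mean = 5421000 / 10 = 542100
Weighted sum = 578000×791 + 62000×42 + 595000×220 + 670000×633 + 367000×180 + 615000×350 + 18000×32 + 891000×189 + 782000×541 + 843000×740
  = 2511979000
Sum of weights = 791 + 42 + 220 + 633 + 180 + 350 + 32 + 189 + 541 + 740 = 3718
Weighted mean = 2511979000 / 3718 = 675626.41
Difference (unweighted minus weighted) = -133526.41

-133500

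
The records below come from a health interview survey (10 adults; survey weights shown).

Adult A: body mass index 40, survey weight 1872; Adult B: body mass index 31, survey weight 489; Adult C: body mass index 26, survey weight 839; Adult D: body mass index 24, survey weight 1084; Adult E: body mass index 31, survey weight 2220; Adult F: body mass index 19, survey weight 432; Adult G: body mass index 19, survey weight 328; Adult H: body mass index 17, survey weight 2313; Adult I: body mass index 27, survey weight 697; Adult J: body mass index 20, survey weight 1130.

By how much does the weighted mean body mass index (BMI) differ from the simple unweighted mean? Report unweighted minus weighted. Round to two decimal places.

Unweighted sum = 40 + 31 + 26 + 24 + 31 + 19 + 19 + 17 + 27 + 20 = 254
Unweighted mean = 254 / 10 = 25.4
Weighted sum = 301869
Sum of weights = 1872 + 489 + 839 + 1084 + 2220 + 432 + 328 + 2313 + 697 + 1130 = 11404
Weighted mean = 301869 / 11404 = 26.470449
Difference (unweighted minus weighted) = -1.070449

-1.07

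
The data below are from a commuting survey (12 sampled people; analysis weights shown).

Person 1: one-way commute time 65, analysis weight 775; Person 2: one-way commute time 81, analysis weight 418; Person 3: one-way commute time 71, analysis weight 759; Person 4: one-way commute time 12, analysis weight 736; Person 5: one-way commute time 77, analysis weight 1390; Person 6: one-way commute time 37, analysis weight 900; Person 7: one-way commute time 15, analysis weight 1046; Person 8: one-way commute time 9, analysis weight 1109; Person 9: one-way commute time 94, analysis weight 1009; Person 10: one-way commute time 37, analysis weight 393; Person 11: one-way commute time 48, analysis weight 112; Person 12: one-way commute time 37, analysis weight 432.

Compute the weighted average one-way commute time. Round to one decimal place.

48.9

Weighted sum = 65×775 + 81×418 + 71×759 + 12×736 + 77×1390 + 37×900 + 15×1046 + 9×1109 + 94×1009 + 37×393 + 48×112 + 37×432
  = 443702
Sum of weights = 775 + 418 + 759 + 736 + 1390 + 900 + 1046 + 1109 + 1009 + 393 + 112 + 432 = 9079
Weighted mean = 443702 / 9079 = 48.871241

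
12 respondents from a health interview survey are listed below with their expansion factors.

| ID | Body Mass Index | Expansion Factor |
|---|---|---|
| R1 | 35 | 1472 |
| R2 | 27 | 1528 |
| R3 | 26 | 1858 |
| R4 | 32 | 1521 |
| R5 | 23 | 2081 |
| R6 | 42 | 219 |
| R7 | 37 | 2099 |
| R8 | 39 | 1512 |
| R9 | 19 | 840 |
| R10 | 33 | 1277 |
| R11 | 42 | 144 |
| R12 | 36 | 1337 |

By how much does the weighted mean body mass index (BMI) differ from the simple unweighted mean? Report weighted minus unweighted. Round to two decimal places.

Unweighted sum = 35 + 27 + 26 + 32 + 23 + 42 + 37 + 39 + 19 + 33 + 42 + 36 = 391
Unweighted mean = 391 / 12 = 32.583333
Weighted sum = 495729
Sum of weights = 1472 + 1528 + 1858 + 1521 + 2081 + 219 + 2099 + 1512 + 840 + 1277 + 144 + 1337 = 15888
Weighted mean = 495729 / 15888 = 31.201473
Difference (weighted minus unweighted) = -1.3818605

-1.38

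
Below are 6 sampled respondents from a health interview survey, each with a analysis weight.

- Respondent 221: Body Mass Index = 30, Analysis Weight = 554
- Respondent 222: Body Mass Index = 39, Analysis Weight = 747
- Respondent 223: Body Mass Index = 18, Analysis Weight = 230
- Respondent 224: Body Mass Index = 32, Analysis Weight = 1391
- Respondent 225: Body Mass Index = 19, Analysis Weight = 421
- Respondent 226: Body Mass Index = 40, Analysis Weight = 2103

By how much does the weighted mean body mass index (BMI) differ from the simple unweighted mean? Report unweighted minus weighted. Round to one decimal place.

Unweighted sum = 30 + 39 + 18 + 32 + 19 + 40 = 178
Unweighted mean = 178 / 6 = 29.666667
Weighted sum = 30×554 + 39×747 + 18×230 + 32×1391 + 19×421 + 40×2103
  = 186524
Sum of weights = 554 + 747 + 230 + 1391 + 421 + 2103 = 5446
Weighted mean = 186524 / 5446 = 34.249725
Difference (unweighted minus weighted) = -4.5830579

-4.6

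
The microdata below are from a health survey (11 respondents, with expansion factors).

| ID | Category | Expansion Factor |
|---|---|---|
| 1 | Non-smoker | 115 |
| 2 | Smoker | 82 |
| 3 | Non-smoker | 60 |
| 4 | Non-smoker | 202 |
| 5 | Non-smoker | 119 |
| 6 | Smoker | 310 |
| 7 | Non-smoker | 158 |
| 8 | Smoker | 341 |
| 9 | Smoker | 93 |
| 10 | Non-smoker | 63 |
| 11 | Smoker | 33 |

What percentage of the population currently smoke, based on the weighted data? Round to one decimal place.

54.5

Sum of weights for 'Smoker' = 82 + 310 + 341 + 93 + 33 = 859
Total weight = 115 + 82 + 60 + 202 + 119 + 310 + 158 + 341 + 93 + 63 + 33 = 1576
Weighted proportion = 859 / 1576 = 0.54505076 → 54.505076%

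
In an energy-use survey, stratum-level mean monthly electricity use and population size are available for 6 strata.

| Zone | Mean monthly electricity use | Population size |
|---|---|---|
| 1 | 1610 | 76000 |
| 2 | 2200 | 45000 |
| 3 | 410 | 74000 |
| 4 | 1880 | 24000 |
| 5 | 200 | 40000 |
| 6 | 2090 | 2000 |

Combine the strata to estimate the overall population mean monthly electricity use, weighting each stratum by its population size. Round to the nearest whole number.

Σ Nₕ·x̄ₕ = 1610×76000 + 2200×45000 + 410×74000 + 1880×24000 + 200×40000 + 2090×2000
  = 309000000
Σ Nₕ = 76000 + 45000 + 74000 + 24000 + 40000 + 2000 = 261000
Overall mean = 309000000 / 261000 = 1183.908

1184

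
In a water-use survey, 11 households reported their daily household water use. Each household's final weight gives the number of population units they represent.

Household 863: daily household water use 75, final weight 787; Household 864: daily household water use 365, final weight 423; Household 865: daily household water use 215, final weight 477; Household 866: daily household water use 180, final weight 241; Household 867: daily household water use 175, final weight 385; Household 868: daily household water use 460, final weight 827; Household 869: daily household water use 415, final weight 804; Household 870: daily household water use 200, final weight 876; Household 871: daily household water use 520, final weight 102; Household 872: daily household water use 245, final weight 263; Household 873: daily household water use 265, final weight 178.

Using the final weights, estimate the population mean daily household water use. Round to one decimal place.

276.1

Weighted sum = 75×787 + 365×423 + 215×477 + 180×241 + 175×385 + 460×827 + 415×804 + 200×876 + 520×102 + 245×263 + 265×178
  = 59025 + 154395 + 102555 + 43380 + 67375 + 380420 + 333660 + 175200 + 53040 + 64435 + 47170 = 1480655
Sum of weights = 5363
Weighted mean = 1480655 / 5363 = 276.08708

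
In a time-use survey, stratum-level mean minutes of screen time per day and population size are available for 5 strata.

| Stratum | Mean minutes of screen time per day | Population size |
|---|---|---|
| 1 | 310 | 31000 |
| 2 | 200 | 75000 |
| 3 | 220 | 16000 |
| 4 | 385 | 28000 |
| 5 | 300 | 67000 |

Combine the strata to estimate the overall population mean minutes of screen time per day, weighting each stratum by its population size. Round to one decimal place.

Σ Nₕ·x̄ₕ = 310×31000 + 200×75000 + 220×16000 + 385×28000 + 300×67000
  = 59010000
Σ Nₕ = 31000 + 75000 + 16000 + 28000 + 67000 = 217000
Overall mean = 59010000 / 217000 = 271.93548

271.9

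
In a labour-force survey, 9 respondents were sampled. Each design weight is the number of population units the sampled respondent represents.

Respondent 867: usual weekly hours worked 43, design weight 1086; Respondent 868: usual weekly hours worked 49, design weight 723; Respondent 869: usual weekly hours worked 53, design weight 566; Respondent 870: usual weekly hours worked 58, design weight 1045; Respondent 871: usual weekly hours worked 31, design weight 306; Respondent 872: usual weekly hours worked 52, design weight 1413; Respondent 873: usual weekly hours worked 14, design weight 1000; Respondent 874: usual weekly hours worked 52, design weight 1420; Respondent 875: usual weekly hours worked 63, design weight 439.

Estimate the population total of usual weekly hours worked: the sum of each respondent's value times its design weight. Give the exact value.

Weighted total = 43×1086 + 49×723 + 53×566 + 58×1045 + 31×306 + 52×1413 + 14×1000 + 52×1420 + 63×439
  = 46698 + 35427 + 29998 + 60610 + 9486 + 73476 + 14000 + 73840 + 27657 = 371192

371192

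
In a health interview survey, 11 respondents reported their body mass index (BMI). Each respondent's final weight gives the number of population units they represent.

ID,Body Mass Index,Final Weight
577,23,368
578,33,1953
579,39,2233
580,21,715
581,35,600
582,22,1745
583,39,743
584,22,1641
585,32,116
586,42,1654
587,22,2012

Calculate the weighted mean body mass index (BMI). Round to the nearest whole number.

Weighted sum = 23×368 + 33×1953 + 39×2233 + 21×715 + 35×600 + 22×1745 + 39×743 + 22×1641 + 32×116 + 42×1654 + 22×2012
  = 8464 + 64449 + 87087 + 15015 + 21000 + 38390 + 28977 + 36102 + 3712 + 69468 + 44264 = 416928
Sum of weights = 13780
Weighted mean = 416928 / 13780 = 30.256023

30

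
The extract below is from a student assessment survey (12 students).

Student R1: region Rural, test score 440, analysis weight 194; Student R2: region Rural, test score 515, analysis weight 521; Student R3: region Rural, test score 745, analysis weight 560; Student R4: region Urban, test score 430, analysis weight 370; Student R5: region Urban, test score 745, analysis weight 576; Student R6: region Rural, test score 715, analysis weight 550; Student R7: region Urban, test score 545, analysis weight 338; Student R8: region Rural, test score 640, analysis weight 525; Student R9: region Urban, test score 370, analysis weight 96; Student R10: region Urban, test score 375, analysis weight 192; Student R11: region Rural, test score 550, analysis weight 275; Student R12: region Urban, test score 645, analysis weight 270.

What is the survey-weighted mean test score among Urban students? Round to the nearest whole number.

Urban rows: R4, R5, R7, R9, R10, R12
Weighted sum = 430×370 + 745×576 + 545×338 + 370×96 + 375×192 + 645×270
  = 159100 + 429120 + 184210 + 35520 + 72000 + 174150 = 1054100
Sum of weights = 370 + 576 + 338 + 96 + 192 + 270 = 1842
Weighted mean = 1054100 / 1842 = 572.25841

572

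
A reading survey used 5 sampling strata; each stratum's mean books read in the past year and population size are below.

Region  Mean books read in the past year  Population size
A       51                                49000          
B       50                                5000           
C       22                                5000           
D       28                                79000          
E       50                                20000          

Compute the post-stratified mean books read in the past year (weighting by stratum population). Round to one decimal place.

38.4

Σ Nₕ·x̄ₕ = 6071000
Σ Nₕ = 49000 + 5000 + 5000 + 79000 + 20000 = 158000
Overall mean = 6071000 / 158000 = 38.424051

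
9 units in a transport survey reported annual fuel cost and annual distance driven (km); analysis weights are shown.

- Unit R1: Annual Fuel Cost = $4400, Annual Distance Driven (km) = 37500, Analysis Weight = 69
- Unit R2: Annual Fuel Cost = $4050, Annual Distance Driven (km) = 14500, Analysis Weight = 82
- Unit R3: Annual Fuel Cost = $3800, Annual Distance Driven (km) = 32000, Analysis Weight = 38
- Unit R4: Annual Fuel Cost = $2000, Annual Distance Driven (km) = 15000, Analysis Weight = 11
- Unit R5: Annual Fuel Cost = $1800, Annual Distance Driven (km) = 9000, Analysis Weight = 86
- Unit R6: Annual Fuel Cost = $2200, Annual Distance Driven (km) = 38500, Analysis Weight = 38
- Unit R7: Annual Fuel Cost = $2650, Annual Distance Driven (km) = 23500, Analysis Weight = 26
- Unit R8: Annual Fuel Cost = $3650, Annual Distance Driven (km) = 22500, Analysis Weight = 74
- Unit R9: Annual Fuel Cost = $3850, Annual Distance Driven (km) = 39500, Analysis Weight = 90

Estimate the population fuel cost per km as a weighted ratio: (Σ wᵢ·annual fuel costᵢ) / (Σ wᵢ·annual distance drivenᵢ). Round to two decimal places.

0.13

Σ wᵢ·y = 4400×69 + 4050×82 + 3800×38 + 2000×11 + 1800×86 + 2200×38 + 2650×26 + 3650×74 + 3850×90
  = 303600 + 332100 + 144400 + 22000 + 154800 + 83600 + 68900 + 270100 + 346500 = 1726000
Σ wᵢ·x = 37500×69 + 14500×82 + 32000×38 + 15000×11 + 9000×86 + 38500×38 + 23500×26 + 22500×74 + 39500×90
  = 2587500 + 1189000 + 1216000 + 165000 + 774000 + 1463000 + 611000 + 1665000 + 3555000 = 13225500
Ratio = 1726000 / 13225500 = 0.13050546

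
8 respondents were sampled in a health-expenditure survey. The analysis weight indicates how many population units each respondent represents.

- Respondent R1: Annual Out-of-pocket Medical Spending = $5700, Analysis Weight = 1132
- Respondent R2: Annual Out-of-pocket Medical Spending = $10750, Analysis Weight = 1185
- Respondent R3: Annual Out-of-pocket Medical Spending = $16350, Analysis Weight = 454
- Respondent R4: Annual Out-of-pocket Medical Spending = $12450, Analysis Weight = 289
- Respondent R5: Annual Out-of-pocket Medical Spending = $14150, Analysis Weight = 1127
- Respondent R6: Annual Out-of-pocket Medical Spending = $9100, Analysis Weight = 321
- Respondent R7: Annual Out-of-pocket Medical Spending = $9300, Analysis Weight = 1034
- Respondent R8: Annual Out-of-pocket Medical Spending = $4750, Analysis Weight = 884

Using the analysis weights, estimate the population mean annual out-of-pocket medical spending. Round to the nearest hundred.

9800

Weighted sum = 5700×1132 + 10750×1185 + 16350×454 + 12450×289 + 14150×1127 + 9100×321 + 9300×1034 + 4750×884
  = 6452400 + 12738750 + 7422900 + 3598050 + 15947050 + 2921100 + 9616200 + 4199000 = 62895450
Sum of weights = 1132 + 1185 + 454 + 289 + 1127 + 321 + 1034 + 884 = 6426
Weighted mean = 62895450 / 6426 = 9787.6517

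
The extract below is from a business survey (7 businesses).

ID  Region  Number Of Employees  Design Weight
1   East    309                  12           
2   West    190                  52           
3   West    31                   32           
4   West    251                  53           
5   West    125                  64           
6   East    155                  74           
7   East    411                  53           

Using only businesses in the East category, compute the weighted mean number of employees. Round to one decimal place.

265.9

East rows: 1, 6, 7
Weighted sum = 309×12 + 155×74 + 411×53
  = 3708 + 11470 + 21783 = 36961
Sum of weights = 12 + 74 + 53 = 139
Weighted mean = 36961 / 139 = 265.90647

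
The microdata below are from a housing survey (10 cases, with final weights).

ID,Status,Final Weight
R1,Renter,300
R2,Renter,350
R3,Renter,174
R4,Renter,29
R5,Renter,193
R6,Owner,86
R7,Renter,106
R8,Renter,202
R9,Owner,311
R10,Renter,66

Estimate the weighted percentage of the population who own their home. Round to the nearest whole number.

Sum of weights for 'Owner' = 86 + 311 = 397
Total weight = 1817
Weighted proportion = 397 / 1817 = 0.21849202 → 21.849202%

22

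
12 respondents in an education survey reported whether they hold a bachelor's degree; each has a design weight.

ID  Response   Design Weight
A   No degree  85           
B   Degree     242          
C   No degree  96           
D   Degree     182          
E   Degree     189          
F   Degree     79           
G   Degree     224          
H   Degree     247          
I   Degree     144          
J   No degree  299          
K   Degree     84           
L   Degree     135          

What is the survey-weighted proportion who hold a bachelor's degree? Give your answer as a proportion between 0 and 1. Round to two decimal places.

0.76

Sum of weights for 'Degree' = 242 + 182 + 189 + 79 + 224 + 247 + 144 + 84 + 135 = 1526
Total weight = 85 + 242 + 96 + 182 + 189 + 79 + 224 + 247 + 144 + 299 + 84 + 135 = 2006
Weighted proportion = 1526 / 2006 = 0.76071785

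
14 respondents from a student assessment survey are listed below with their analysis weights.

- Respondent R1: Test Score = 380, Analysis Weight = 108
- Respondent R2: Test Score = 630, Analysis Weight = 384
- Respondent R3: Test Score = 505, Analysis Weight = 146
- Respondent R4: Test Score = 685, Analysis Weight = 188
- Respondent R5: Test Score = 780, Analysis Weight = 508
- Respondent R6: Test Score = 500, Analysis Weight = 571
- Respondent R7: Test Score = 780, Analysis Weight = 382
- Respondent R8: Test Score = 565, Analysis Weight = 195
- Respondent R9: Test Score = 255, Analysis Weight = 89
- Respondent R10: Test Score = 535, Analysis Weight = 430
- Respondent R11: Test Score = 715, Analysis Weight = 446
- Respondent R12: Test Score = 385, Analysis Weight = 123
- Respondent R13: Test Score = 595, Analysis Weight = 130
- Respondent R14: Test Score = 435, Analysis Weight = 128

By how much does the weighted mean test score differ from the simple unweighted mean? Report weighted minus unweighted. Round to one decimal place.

54.8

Unweighted sum = 7745
Unweighted mean = 7745 / 14 = 553.21429
Weighted sum = 2327365
Sum of weights = 3828
Weighted mean = 2327365 / 3828 = 607.98459
Difference (weighted minus unweighted) = 54.770302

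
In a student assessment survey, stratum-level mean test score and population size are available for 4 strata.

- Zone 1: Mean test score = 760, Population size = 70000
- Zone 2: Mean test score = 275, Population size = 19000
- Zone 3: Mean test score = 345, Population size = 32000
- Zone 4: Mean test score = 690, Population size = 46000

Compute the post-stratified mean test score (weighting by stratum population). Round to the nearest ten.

610

Σ Nₕ·x̄ₕ = 760×70000 + 275×19000 + 345×32000 + 690×46000
  = 53200000 + 5225000 + 11040000 + 31740000 = 101205000
Σ Nₕ = 167000
Overall mean = 101205000 / 167000 = 606.01796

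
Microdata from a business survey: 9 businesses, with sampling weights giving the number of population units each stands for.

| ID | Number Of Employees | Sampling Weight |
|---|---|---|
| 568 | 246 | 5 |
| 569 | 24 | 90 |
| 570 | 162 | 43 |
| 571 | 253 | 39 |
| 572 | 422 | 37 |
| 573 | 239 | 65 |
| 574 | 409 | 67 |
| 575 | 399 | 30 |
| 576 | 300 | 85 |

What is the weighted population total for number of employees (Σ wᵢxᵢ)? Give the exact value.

116245

Weighted total = 246×5 + 24×90 + 162×43 + 253×39 + 422×37 + 239×65 + 409×67 + 399×30 + 300×85
  = 1230 + 2160 + 6966 + 9867 + 15614 + 15535 + 27403 + 11970 + 25500 = 116245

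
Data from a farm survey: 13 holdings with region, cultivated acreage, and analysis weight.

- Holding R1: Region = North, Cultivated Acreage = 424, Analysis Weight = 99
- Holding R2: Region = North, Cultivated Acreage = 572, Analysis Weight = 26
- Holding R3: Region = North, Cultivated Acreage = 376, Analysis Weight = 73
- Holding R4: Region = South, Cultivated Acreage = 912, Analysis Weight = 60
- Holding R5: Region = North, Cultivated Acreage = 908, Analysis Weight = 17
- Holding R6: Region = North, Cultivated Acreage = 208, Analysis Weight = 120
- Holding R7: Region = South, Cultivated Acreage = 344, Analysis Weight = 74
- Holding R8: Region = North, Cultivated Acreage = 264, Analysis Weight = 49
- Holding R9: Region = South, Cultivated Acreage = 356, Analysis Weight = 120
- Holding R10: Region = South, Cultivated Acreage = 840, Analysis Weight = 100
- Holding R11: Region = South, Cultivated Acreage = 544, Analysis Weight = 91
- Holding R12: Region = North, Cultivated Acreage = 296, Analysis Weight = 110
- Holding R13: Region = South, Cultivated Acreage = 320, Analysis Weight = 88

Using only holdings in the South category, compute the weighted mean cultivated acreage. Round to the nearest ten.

South rows: R4, R7, R9, R10, R11, R13
Weighted sum = 912×60 + 344×74 + 356×120 + 840×100 + 544×91 + 320×88
  = 284560
Sum of weights = 60 + 74 + 120 + 100 + 91 + 88 = 533
Weighted mean = 284560 / 533 = 533.88368

530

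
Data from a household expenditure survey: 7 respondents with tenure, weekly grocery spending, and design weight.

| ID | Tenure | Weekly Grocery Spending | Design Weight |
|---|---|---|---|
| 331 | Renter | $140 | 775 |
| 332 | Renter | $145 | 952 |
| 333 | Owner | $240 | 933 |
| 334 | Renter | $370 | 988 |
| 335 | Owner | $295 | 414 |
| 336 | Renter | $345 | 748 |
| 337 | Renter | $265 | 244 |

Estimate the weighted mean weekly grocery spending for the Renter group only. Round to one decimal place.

252.2

Renter rows: 331, 332, 334, 336, 337
Weighted sum = 140×775 + 145×952 + 370×988 + 345×748 + 265×244
  = 108500 + 138040 + 365560 + 258060 + 64660 = 934820
Sum of weights = 775 + 952 + 988 + 748 + 244 = 3707
Weighted mean = 934820 / 3707 = 252.17696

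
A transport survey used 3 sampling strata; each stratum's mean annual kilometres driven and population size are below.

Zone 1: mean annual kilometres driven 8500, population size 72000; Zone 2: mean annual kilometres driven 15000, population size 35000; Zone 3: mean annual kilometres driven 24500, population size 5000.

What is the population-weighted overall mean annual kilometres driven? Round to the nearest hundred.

11200

Σ Nₕ·x̄ₕ = 8500×72000 + 15000×35000 + 24500×5000
  = 612000000 + 525000000 + 122500000 = 1259500000
Σ Nₕ = 72000 + 35000 + 5000 = 112000
Overall mean = 1259500000 / 112000 = 11245.536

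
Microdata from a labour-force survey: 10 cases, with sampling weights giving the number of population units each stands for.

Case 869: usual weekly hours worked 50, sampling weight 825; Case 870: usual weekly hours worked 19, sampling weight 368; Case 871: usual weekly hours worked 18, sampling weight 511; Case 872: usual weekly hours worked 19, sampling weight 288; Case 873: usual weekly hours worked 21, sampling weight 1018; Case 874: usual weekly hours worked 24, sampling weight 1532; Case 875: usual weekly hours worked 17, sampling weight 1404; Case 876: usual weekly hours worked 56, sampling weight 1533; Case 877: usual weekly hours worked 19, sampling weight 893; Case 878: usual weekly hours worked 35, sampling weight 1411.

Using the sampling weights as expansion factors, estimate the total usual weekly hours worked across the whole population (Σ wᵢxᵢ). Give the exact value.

297126

Weighted total = 50×825 + 19×368 + 18×511 + 19×288 + 21×1018 + 24×1532 + 17×1404 + 56×1533 + 19×893 + 35×1411
  = 41250 + 6992 + 9198 + 5472 + 21378 + 36768 + 23868 + 85848 + 16967 + 49385 = 297126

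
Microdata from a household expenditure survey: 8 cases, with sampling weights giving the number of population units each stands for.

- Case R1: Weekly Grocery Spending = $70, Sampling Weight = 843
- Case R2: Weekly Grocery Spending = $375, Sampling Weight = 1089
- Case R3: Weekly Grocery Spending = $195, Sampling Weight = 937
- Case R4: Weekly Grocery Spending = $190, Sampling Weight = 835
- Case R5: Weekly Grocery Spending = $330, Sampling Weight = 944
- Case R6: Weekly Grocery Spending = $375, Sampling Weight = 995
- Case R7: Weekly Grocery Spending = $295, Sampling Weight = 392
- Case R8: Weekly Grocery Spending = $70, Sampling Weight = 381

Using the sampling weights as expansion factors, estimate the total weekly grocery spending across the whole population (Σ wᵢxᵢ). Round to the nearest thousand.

1636000

Weighted total = 70×843 + 375×1089 + 195×937 + 190×835 + 330×944 + 375×995 + 295×392 + 70×381
  = 1635705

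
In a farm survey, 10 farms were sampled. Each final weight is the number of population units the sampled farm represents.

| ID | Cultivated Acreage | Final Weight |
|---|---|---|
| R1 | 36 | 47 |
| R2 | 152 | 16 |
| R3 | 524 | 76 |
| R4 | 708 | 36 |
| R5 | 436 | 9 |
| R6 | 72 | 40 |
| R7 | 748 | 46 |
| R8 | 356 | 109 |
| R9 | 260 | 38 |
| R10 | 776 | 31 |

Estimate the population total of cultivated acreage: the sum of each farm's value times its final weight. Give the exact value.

Weighted total = 36×47 + 152×16 + 524×76 + 708×36 + 436×9 + 72×40 + 748×46 + 356×109 + 260×38 + 776×31
  = 183388

183388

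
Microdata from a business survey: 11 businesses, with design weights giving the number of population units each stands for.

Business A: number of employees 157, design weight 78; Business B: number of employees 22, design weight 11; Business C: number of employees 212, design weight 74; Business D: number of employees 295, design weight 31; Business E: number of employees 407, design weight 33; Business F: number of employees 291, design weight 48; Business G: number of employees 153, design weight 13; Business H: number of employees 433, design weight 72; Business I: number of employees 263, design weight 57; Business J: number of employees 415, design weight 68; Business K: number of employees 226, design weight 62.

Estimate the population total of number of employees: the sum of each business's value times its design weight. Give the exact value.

155108

Weighted total = 157×78 + 22×11 + 212×74 + 295×31 + 407×33 + 291×48 + 153×13 + 433×72 + 263×57 + 415×68 + 226×62
  = 12246 + 242 + 15688 + 9145 + 13431 + 13968 + 1989 + 31176 + 14991 + 28220 + 14012 = 155108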